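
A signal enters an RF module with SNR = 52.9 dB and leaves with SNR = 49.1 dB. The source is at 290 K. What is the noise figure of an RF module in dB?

3.8 dB

NF (dB) = SNR_in(dB) − SNR_out(dB) when the source is at T₀
NF = 52.9 − 49.1 = 3.8 dB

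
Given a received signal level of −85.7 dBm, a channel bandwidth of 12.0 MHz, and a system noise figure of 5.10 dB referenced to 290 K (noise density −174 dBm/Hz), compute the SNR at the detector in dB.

Noise floor: N = −174 + 10 log₁₀(B) + NF
10 log₁₀(1.20×10⁷) = 70.79 dB
N = −174 + 70.79 + 5.10 = −98.11 dBm
SNR = P_sig − N = −85.7 − (−98.11) = 12.41 dB → 12.4 dB

12.4 dB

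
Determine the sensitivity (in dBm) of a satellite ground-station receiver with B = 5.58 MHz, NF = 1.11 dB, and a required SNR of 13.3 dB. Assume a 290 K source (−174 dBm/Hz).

−92.1 dBm

Sensitivity = −174 + 10 log₁₀(B) + NF + SNR_min
= −174 + 67.47 + 1.11 + 13.3
= −92.12 dBm → −92.1 dBm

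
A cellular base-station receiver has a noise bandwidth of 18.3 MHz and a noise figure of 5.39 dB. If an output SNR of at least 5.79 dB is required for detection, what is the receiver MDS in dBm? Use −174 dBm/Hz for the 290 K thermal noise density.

−90.2 dBm

Sensitivity = −174 + 10 log₁₀(B) + NF + SNR_min
= −174 + 72.62 + 5.39 + 5.79
= −90.20 dBm → −90.2 dBm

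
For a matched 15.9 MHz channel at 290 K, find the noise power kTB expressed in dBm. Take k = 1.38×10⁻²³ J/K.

P_n = kTB = 1.38×10⁻²³ × 290 × 1.59×10⁷ = 6.36×10⁻¹⁴ W
In dBm: 10 log₁₀(6.36×10⁻¹⁴ / 10⁻³) = −102.0 dBm

−102.0 dBm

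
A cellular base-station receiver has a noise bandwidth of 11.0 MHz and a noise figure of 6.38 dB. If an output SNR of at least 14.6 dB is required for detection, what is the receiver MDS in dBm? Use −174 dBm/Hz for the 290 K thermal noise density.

Sensitivity = −174 + 10 log₁₀(B) + NF + SNR_min
= −174 + 70.41 + 6.38 + 14.6
= −82.61 dBm → −82.6 dBm

−82.6 dBm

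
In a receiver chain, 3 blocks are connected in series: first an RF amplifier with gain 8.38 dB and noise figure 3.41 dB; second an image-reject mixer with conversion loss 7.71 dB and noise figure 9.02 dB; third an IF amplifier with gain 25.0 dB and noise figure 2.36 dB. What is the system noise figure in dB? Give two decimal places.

Convert to linear (a loss of L dB is a gain of −L dB): F_i = 10^(NF_i/10), G_i = 10^(G_i,dB/10)
  Stage 1: F_1 = 10^(3.41/10) = 2.193, G_1 = 10^(8.38/10) = 6.887
  Stage 2: F_2 = 10^(9.02/10) = 7.980, G_2 = 10^(−7.71/10) = 0.1694
  Stage 3: F_3 = 10^(2.36/10) = 1.722, G_3 = 10^(25.0/10) = 316.2
Friis cascade:
  F = 2.193 + (7.980 − 1)/6.887 + (1.722 − 1)/1.167 = 3.825
NF = 10 log₁₀(3.825) = 5.83 dB

5.83 dB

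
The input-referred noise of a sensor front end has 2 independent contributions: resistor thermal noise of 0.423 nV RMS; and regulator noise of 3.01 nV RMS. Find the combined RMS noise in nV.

3.04 nV

Uncorrelated sources add in power (mean-square): V_tot = √(ΣV_i²)
V_tot = √[(4.23×10⁻¹⁰)² + (3.01×10⁻⁹)²] = 3.04×10⁻⁹ V = 3.04 nV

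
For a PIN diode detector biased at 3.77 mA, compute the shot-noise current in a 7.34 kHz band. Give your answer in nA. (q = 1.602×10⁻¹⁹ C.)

2.98 nA

I_n = √(2qI·B)
2qI·B = 2 × 1.602×10⁻¹⁹ × 3.77×10⁻³ × 7.34×10³ = 8.87×10⁻¹⁸ A²
I_n = √(8.87×10⁻¹⁸) = 2.98×10⁻⁹ A = 2.98 nA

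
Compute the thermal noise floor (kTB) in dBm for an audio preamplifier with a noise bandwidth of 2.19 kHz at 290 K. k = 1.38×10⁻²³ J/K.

−140.6 dBm

P_n = kTB = 1.38×10⁻²³ × 290 × 2.19×10³ = 8.76×10⁻¹⁸ W
In dBm: 10 log₁₀(8.76×10⁻¹⁸ / 10⁻³) = −140.6 dBm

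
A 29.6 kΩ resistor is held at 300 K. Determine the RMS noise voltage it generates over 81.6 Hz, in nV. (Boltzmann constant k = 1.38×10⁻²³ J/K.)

200 nV

V_n = √(4kTRB)
4kTRB = 4 × 1.38×10⁻²³ × 300 × 2.96×10⁴ × 8.16×10¹ = 4.00×10⁻¹⁴ V²
V_n = √(4.00×10⁻¹⁴) = 2.00×10⁻⁷ V = 200 nV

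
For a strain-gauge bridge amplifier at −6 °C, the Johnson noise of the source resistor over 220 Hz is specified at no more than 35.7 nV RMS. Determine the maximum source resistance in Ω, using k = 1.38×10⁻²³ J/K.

T = −6 °C + 273.15 = 267.15 K
Johnson–Nyquist: V_n = √(4kTRB) ⇒ R = V_n² / (4kTB)
4kTB = 4 × 1.38×10⁻²³ × 267.15 × 2.20×10² = 3.24×10⁻¹⁸
R = (3.57×10⁻⁸)² / 3.24×10⁻¹⁸ = 3.93×10² Ω = 393 Ω

393 Ω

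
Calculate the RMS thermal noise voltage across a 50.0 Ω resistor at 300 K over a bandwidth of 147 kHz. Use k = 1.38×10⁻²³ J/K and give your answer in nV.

V_n = √(4kTRB)
4kTRB = 4 × 1.38×10⁻²³ × 300 × 5.00×10¹ × 1.47×10⁵ = 1.22×10⁻¹³ V²
V_n = √(1.22×10⁻¹³) = 3.49×10⁻⁷ V = 349 nV

349 nV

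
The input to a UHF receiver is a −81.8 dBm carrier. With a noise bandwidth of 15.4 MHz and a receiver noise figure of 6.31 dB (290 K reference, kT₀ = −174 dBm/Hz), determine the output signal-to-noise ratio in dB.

14.0 dB

Noise floor: N = −174 + 10 log₁₀(B) + NF
10 log₁₀(1.54×10⁷) = 71.88 dB
N = −174 + 71.88 + 6.31 = −95.81 dBm
SNR = P_sig − N = −81.8 − (−95.81) = 14.01 dB → 14.0 dB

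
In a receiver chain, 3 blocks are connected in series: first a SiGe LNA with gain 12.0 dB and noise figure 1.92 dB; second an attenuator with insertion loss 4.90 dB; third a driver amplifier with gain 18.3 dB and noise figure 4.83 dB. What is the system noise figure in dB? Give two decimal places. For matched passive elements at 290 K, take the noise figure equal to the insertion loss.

3.19 dB

Convert to linear (a loss of L dB is a gain of −L dB): F_i = 10^(NF_i/10), G_i = 10^(G_i,dB/10)
  Stage 1: F_1 = 10^(1.92/10) = 1.556, G_1 = 10^(12.0/10) = 15.85
  Stage 2: F_2 = 10^(4.90/10) = 3.090, G_2 = 10^(−4.90/10) = 0.3236
  Stage 3: F_3 = 10^(4.83/10) = 3.041, G_3 = 10^(18.3/10) = 67.61
Friis cascade:
  F = 1.556 + (3.090 − 1)/15.85 + (3.041 − 1)/5.129 = 2.086
NF = 10 log₁₀(2.086) = 3.19 dB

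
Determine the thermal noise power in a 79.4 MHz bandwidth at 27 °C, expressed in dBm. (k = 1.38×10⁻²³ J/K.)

−94.8 dBm

T = 27 °C + 273.15 = 300.15 K
P_n = kTB = 1.38×10⁻²³ × 300.15 × 7.94×10⁷ = 3.29×10⁻¹³ W
In dBm: 10 log₁₀(3.29×10⁻¹³ / 10⁻³) = −94.8 dBm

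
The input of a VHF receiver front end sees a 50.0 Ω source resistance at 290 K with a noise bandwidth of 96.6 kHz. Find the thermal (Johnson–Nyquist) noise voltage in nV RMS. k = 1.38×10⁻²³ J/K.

278 nV

V_n = √(4kTRB)
4kTRB = 4 × 1.38×10⁻²³ × 290 × 5.00×10¹ × 9.66×10⁴ = 7.73×10⁻¹⁴ V²
V_n = √(7.73×10⁻¹⁴) = 2.78×10⁻⁷ V = 278 nV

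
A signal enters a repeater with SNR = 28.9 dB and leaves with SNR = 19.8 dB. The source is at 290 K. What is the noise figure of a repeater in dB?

NF (dB) = SNR_in(dB) − SNR_out(dB) when the source is at T₀
NF = 28.9 − 19.8 = 9.1 dB

9.1 dB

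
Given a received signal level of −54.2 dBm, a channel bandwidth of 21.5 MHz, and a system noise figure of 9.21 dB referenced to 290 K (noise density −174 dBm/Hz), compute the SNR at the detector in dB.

Noise floor: N = −174 + 10 log₁₀(B) + NF
10 log₁₀(2.15×10⁷) = 73.32 dB
N = −174 + 73.32 + 9.21 = −91.47 dBm
SNR = P_sig − N = −54.2 − (−91.47) = 37.27 dB → 37.3 dB

37.3 dB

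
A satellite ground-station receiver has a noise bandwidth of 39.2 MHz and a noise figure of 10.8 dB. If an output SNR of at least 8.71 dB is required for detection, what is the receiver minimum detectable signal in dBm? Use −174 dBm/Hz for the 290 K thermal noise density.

Sensitivity = −174 + 10 log₁₀(B) + NF + SNR_min
= −174 + 75.93 + 10.8 + 8.71
= −78.56 dBm → −78.6 dBm

−78.6 dBm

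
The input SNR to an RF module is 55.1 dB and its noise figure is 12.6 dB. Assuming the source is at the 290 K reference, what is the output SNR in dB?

42.5 dB

By definition F = SNR_in/SNR_out, so in dB: SNR_out = SNR_in − NF
SNR_out = 55.1 − 12.6 = 42.5 dB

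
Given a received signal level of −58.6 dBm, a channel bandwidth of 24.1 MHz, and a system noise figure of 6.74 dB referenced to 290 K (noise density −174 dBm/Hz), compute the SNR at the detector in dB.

Noise floor: N = −174 + 10 log₁₀(B) + NF
10 log₁₀(2.41×10⁷) = 73.82 dB
N = −174 + 73.82 + 6.74 = −93.44 dBm
SNR = P_sig − N = −58.6 − (−93.44) = 34.84 dB → 34.8 dB

34.8 dB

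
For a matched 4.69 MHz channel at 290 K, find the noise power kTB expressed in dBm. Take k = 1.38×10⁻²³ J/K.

P_n = kTB = 1.38×10⁻²³ × 290 × 4.69×10⁶ = 1.88×10⁻¹⁴ W
In dBm: 10 log₁₀(1.88×10⁻¹⁴ / 10⁻³) = −107.3 dBm

−107.3 dBm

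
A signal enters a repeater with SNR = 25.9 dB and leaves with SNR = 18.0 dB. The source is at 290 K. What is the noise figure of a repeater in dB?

7.9 dB

NF (dB) = SNR_in(dB) − SNR_out(dB) when the source is at T₀
NF = 25.9 − 18.0 = 7.9 dB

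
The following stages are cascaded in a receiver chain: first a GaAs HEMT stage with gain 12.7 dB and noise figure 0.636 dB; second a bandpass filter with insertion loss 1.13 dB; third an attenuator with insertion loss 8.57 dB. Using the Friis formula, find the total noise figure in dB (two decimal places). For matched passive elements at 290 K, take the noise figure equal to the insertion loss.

Convert to linear (a loss of L dB is a gain of −L dB): F_i = 10^(NF_i/10), G_i = 10^(G_i,dB/10)
  Stage 1: F_1 = 10^(0.636/10) = 1.158, G_1 = 10^(12.7/10) = 18.62
  Stage 2: F_2 = 10^(1.13/10) = 1.297, G_2 = 10^(−1.13/10) = 0.7709
  Stage 3: F_3 = 10^(8.57/10) = 7.194, G_3 = 10^(−8.57/10) = 0.1390
Friis cascade:
  F = 1.158 + (1.297 − 1)/18.62 + (7.194 − 1)/14.35 = 1.605
NF = 10 log₁₀(1.605) = 2.06 dB

2.06 dB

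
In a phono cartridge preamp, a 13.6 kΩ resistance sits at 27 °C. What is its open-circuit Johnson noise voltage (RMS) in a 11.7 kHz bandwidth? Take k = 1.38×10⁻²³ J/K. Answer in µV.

T = 27 °C + 273.15 = 300.15 K
V_n = √(4kTRB)
4kTRB = 4 × 1.38×10⁻²³ × 300.15 × 1.36×10⁴ × 1.17×10⁴ = 2.64×10⁻¹² V²
V_n = √(2.64×10⁻¹²) = 1.62×10⁻⁶ V = 1.62 µV

1.62 µV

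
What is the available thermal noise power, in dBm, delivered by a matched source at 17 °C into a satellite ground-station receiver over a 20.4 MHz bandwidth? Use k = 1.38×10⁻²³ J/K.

T = 17 °C + 273.15 = 290.15 K
P_n = kTB = 1.38×10⁻²³ × 290.15 × 2.04×10⁷ = 8.17×10⁻¹⁴ W
In dBm: 10 log₁₀(8.17×10⁻¹⁴ / 10⁻³) = −100.9 dBm

−100.9 dBm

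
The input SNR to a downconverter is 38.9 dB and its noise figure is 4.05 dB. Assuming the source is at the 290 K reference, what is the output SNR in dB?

By definition F = SNR_in/SNR_out, so in dB: SNR_out = SNR_in − NF
SNR_out = 38.9 − 4.05 = 34.85 dB

34.85 dB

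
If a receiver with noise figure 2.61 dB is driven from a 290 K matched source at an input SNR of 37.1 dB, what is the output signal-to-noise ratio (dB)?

By definition F = SNR_in/SNR_out, so in dB: SNR_out = SNR_in − NF
SNR_out = 37.1 − 2.61 = 34.49 dB

34.49 dB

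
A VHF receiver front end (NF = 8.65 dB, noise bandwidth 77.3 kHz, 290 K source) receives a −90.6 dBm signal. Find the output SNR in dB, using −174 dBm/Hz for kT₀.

25.9 dB

Noise floor: N = −174 + 10 log₁₀(B) + NF
10 log₁₀(7.73×10⁴) = 48.88 dB
N = −174 + 48.88 + 8.65 = −116.47 dBm
SNR = P_sig − N = −90.6 − (−116.47) = 25.87 dB → 25.9 dB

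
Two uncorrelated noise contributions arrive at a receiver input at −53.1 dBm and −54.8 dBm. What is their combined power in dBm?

Convert to linear, add, convert back:
P₁ = 4.90×10⁻⁹ W, P₂ = 3.31×10⁻⁹ W
P_tot = 8.21×10⁻⁹ W → 10 log₁₀(P_tot / 10⁻³) = −50.9 dBm

−50.9 dBm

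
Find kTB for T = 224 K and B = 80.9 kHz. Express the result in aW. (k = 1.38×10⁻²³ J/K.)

250 aW

P_n = kTB = 1.38×10⁻²³ × 224 × 8.09×10⁴ = 2.50×10⁻¹⁶ W = 250 aW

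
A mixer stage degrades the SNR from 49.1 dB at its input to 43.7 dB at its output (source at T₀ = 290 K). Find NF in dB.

5.4 dB

NF (dB) = SNR_in(dB) − SNR_out(dB) when the source is at T₀
NF = 49.1 − 43.7 = 5.4 dB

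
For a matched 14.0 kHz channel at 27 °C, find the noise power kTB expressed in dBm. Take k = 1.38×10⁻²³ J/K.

−132.4 dBm

T = 27 °C + 273.15 = 300.15 K
P_n = kTB = 1.38×10⁻²³ × 300.15 × 1.40×10⁴ = 5.80×10⁻¹⁷ W
In dBm: 10 log₁₀(5.80×10⁻¹⁷ / 10⁻³) = −132.4 dBm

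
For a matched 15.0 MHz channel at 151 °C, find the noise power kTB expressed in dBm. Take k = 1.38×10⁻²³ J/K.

T = 151 °C + 273.15 = 424.15 K
P_n = kTB = 1.38×10⁻²³ × 424.15 × 1.50×10⁷ = 8.78×10⁻¹⁴ W
In dBm: 10 log₁₀(8.78×10⁻¹⁴ / 10⁻³) = −100.6 dBm

−100.6 dBm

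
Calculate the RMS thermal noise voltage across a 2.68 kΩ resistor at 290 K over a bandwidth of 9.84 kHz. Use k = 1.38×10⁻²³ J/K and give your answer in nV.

650 nV

V_n = √(4kTRB)
4kTRB = 4 × 1.38×10⁻²³ × 290 × 2.68×10³ × 9.84×10³ = 4.22×10⁻¹³ V²
V_n = √(4.22×10⁻¹³) = 6.50×10⁻⁷ V = 650 nV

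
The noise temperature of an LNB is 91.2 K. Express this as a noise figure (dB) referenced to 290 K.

F = 1 + T_e/T₀ = 1 + 91.2/290 = 1.31448
NF = 10 log₁₀(1.31448) = 1.19 dB

1.19 dB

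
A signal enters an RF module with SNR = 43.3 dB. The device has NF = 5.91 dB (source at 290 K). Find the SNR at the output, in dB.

37.39 dB

By definition F = SNR_in/SNR_out, so in dB: SNR_out = SNR_in − NF
SNR_out = 43.3 − 5.91 = 37.39 dB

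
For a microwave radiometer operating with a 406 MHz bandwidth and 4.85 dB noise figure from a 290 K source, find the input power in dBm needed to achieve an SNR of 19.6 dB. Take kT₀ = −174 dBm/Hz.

Sensitivity = −174 + 10 log₁₀(B) + NF + SNR_min
= −174 + 86.09 + 4.85 + 19.6
= −63.46 dBm → −63.5 dBm

−63.5 dBm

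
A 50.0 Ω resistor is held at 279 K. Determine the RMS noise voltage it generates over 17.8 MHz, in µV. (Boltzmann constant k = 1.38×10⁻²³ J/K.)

V_n = √(4kTRB)
4kTRB = 4 × 1.38×10⁻²³ × 279 × 5.00×10¹ × 1.78×10⁷ = 1.37×10⁻¹¹ V²
V_n = √(1.37×10⁻¹¹) = 3.70×10⁻⁶ V = 3.70 µV

3.70 µV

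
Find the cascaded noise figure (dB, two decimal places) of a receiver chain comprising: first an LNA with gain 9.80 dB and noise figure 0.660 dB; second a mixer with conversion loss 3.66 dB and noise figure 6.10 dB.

Convert to linear (a loss of L dB is a gain of −L dB): F_i = 10^(NF_i/10), G_i = 10^(G_i,dB/10)
  Stage 1: F_1 = 10^(0.660/10) = 1.164, G_1 = 10^(9.80/10) = 9.550
  Stage 2: F_2 = 10^(6.10/10) = 4.074, G_2 = 10^(−3.66/10) = 0.4305
Friis cascade:
  F = 1.164 + (4.074 − 1)/9.550 = 1.486
NF = 10 log₁₀(1.486) = 1.72 dB

1.72 dB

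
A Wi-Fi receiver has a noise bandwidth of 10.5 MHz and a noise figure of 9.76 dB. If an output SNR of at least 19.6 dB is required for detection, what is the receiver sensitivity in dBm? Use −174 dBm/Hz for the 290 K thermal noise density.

Sensitivity = −174 + 10 log₁₀(B) + NF + SNR_min
= −174 + 70.21 + 9.76 + 19.6
= −74.43 dBm → −74.4 dBm

−74.4 dBm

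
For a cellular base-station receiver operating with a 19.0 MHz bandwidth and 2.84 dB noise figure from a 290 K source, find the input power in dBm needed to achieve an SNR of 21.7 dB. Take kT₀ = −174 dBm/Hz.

−76.7 dBm

Sensitivity = −174 + 10 log₁₀(B) + NF + SNR_min
= −174 + 72.79 + 2.84 + 21.7
= −76.67 dBm → −76.7 dBm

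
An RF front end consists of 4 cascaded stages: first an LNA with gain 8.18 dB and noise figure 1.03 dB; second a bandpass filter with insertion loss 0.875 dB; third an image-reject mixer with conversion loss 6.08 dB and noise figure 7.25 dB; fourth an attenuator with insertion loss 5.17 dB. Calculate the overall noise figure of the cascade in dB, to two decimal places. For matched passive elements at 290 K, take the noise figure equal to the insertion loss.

5.83 dB

Convert to linear (a loss of L dB is a gain of −L dB): F_i = 10^(NF_i/10), G_i = 10^(G_i,dB/10)
  Stage 1: F_1 = 10^(1.03/10) = 1.268, G_1 = 10^(8.18/10) = 6.577
  Stage 2: F_2 = 10^(0.875/10) = 1.223, G_2 = 10^(−0.875/10) = 0.8175
  Stage 3: F_3 = 10^(7.25/10) = 5.309, G_3 = 10^(−6.08/10) = 0.2466
  Stage 4: F_4 = 10^(5.17/10) = 3.289, G_4 = 10^(−5.17/10) = 0.3041
Friis cascade:
  F = 1.268 + (1.223 − 1)/6.577 + (5.309 − 1)/5.377 + (3.289 − 1)/1.326 = 3.829
NF = 10 log₁₀(3.829) = 5.83 dB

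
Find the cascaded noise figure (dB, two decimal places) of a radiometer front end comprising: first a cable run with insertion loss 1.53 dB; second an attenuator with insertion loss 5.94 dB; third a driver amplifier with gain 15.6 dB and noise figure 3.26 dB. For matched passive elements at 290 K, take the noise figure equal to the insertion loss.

Convert to linear (a loss of L dB is a gain of −L dB): F_i = 10^(NF_i/10), G_i = 10^(G_i,dB/10)
  Stage 1: F_1 = 10^(1.53/10) = 1.422, G_1 = 10^(−1.53/10) = 0.7031
  Stage 2: F_2 = 10^(5.94/10) = 3.926, G_2 = 10^(−5.94/10) = 0.2547
  Stage 3: F_3 = 10^(3.26/10) = 2.118, G_3 = 10^(15.6/10) = 36.31
Friis cascade:
  F = 1.422 + (3.926 − 1)/0.7031 + (2.118 − 1)/0.1791 = 11.83
NF = 10 log₁₀(11.83) = 10.73 dB

10.73 dB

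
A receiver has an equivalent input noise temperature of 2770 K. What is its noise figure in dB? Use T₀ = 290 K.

10.23 dB

F = 1 + T_e/T₀ = 1 + 2770/290 = 10.5517
NF = 10 log₁₀(10.5517) = 10.23 dB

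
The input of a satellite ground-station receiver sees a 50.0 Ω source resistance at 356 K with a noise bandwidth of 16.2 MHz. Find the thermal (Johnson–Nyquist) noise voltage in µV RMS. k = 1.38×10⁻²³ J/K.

3.99 µV

V_n = √(4kTRB)
4kTRB = 4 × 1.38×10⁻²³ × 356 × 5.00×10¹ × 1.62×10⁷ = 1.59×10⁻¹¹ V²
V_n = √(1.59×10⁻¹¹) = 3.99×10⁻⁶ V = 3.99 µV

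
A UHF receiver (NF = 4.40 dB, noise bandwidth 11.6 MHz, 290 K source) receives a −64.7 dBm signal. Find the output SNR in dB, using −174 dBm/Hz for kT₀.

34.3 dB

Noise floor: N = −174 + 10 log₁₀(B) + NF
10 log₁₀(1.16×10⁷) = 70.64 dB
N = −174 + 70.64 + 4.40 = −98.96 dBm
SNR = P_sig − N = −64.7 − (−98.96) = 34.26 dB → 34.3 dB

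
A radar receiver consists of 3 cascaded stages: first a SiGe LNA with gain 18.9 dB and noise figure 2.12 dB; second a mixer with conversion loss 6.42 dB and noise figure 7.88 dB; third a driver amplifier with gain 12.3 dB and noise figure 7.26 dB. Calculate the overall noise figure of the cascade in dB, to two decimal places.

2.88 dB

Convert to linear (a loss of L dB is a gain of −L dB): F_i = 10^(NF_i/10), G_i = 10^(G_i,dB/10)
  Stage 1: F_1 = 10^(2.12/10) = 1.629, G_1 = 10^(18.9/10) = 77.62
  Stage 2: F_2 = 10^(7.88/10) = 6.138, G_2 = 10^(−6.42/10) = 0.2280
  Stage 3: F_3 = 10^(7.26/10) = 5.321, G_3 = 10^(12.3/10) = 16.98
Friis cascade:
  F = 1.629 + (6.138 − 1)/77.62 + (5.321 − 1)/17.70 = 1.940
NF = 10 log₁₀(1.940) = 2.88 dB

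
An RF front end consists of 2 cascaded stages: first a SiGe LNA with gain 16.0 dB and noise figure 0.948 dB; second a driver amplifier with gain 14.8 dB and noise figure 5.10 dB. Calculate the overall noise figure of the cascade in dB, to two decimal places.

1.14 dB

Convert to linear (a loss of L dB is a gain of −L dB): F_i = 10^(NF_i/10), G_i = 10^(G_i,dB/10)
  Stage 1: F_1 = 10^(0.948/10) = 1.244, G_1 = 10^(16.0/10) = 39.81
  Stage 2: F_2 = 10^(5.10/10) = 3.236, G_2 = 10^(14.8/10) = 30.20
Friis cascade:
  F = 1.244 + (3.236 − 1)/39.81 = 1.300
NF = 10 log₁₀(1.300) = 1.14 dB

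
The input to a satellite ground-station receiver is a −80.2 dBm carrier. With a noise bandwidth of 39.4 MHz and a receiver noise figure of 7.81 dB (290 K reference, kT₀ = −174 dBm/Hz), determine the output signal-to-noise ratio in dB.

Noise floor: N = −174 + 10 log₁₀(B) + NF
10 log₁₀(3.94×10⁷) = 75.95 dB
N = −174 + 75.95 + 7.81 = −90.24 dBm
SNR = P_sig − N = −80.2 − (−90.24) = 10.04 dB → 10.0 dB

10.0 dB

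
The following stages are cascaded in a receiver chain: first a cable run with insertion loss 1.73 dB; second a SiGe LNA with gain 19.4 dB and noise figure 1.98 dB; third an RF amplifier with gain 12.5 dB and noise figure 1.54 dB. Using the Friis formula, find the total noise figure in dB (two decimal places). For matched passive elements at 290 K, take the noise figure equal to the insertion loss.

3.72 dB

Convert to linear (a loss of L dB is a gain of −L dB): F_i = 10^(NF_i/10), G_i = 10^(G_i,dB/10)
  Stage 1: F_1 = 10^(1.73/10) = 1.489, G_1 = 10^(−1.73/10) = 0.6714
  Stage 2: F_2 = 10^(1.98/10) = 1.578, G_2 = 10^(19.4/10) = 87.10
  Stage 3: F_3 = 10^(1.54/10) = 1.426, G_3 = 10^(12.5/10) = 17.78
Friis cascade:
  F = 1.489 + (1.578 − 1)/0.6714 + (1.426 − 1)/58.48 = 2.357
NF = 10 log₁₀(2.357) = 3.72 dB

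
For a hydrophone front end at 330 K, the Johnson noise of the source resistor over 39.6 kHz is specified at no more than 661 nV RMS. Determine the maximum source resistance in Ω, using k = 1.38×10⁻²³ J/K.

606 Ω

Johnson–Nyquist: V_n = √(4kTRB) ⇒ R = V_n² / (4kTB)
4kTB = 4 × 1.38×10⁻²³ × 330 × 3.96×10⁴ = 7.21×10⁻¹⁶
R = (6.61×10⁻⁷)² / 7.21×10⁻¹⁶ = 6.06×10² Ω = 606 Ω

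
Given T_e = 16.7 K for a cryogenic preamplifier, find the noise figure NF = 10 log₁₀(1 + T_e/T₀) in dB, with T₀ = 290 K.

F = 1 + T_e/T₀ = 1 + 16.7/290 = 1.05759
NF = 10 log₁₀(1.05759) = 0.243 dB

0.243 dB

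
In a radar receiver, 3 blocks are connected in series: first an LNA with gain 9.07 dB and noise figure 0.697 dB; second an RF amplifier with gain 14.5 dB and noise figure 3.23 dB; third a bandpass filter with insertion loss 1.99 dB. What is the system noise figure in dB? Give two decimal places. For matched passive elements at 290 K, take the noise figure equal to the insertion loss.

1.18 dB

Convert to linear (a loss of L dB is a gain of −L dB): F_i = 10^(NF_i/10), G_i = 10^(G_i,dB/10)
  Stage 1: F_1 = 10^(0.697/10) = 1.174, G_1 = 10^(9.07/10) = 8.072
  Stage 2: F_2 = 10^(3.23/10) = 2.104, G_2 = 10^(14.5/10) = 28.18
  Stage 3: F_3 = 10^(1.99/10) = 1.581, G_3 = 10^(−1.99/10) = 0.6324
Friis cascade:
  F = 1.174 + (2.104 − 1)/8.072 + (1.581 − 1)/227.5 = 1.313
NF = 10 log₁₀(1.313) = 1.18 dB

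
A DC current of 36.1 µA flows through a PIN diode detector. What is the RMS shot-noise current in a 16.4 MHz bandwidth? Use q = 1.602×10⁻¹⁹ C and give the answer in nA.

I_n = √(2qI·B)
2qI·B = 2 × 1.602×10⁻¹⁹ × 3.61×10⁻⁵ × 1.64×10⁷ = 1.90×10⁻¹⁶ A²
I_n = √(1.90×10⁻¹⁶) = 1.38×10⁻⁸ A = 13.8 nA

13.8 nA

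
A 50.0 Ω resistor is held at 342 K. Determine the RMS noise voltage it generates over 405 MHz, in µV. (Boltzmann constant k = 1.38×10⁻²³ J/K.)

19.6 µV

V_n = √(4kTRB)
4kTRB = 4 × 1.38×10⁻²³ × 342 × 5.00×10¹ × 4.05×10⁸ = 3.82×10⁻¹⁰ V²
V_n = √(3.82×10⁻¹⁰) = 1.96×10⁻⁵ V = 19.6 µV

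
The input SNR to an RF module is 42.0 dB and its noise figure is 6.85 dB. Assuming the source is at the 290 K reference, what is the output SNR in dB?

By definition F = SNR_in/SNR_out, so in dB: SNR_out = SNR_in − NF
SNR_out = 42.0 − 6.85 = 35.15 dB

35.15 dB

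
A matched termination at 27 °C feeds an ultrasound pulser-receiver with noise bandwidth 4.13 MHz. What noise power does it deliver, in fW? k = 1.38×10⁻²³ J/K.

T = 27 °C + 273.15 = 300.15 K
P_n = kTB = 1.38×10⁻²³ × 300.15 × 4.13×10⁶ = 1.71×10⁻¹⁴ W = 17.1 fW

17.1 fW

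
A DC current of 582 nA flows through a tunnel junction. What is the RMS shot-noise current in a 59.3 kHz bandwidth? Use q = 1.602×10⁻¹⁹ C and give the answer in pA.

I_n = √(2qI·B)
2qI·B = 2 × 1.602×10⁻¹⁹ × 5.82×10⁻⁷ × 5.93×10⁴ = 1.11×10⁻²⁰ A²
I_n = √(1.11×10⁻²⁰) = 1.05×10⁻¹⁰ A = 105 pA

105 pA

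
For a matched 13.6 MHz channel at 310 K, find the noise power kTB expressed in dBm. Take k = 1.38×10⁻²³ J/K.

P_n = kTB = 1.38×10⁻²³ × 310 × 1.36×10⁷ = 5.82×10⁻¹⁴ W
In dBm: 10 log₁₀(5.82×10⁻¹⁴ / 10⁻³) = −102.4 dBm

−102.4 dBm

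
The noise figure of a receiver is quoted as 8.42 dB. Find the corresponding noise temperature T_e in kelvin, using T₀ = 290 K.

1726 K

F = 10^(8.42/10) = 6.95024
T_e = (F − 1)·T₀ = (6.95024 − 1) × 290 = 1726 K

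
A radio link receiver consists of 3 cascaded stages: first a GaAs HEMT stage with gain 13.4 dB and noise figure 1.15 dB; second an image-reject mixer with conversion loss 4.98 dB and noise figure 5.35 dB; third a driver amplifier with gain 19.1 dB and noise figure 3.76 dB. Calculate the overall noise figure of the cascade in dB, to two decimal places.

Convert to linear (a loss of L dB is a gain of −L dB): F_i = 10^(NF_i/10), G_i = 10^(G_i,dB/10)
  Stage 1: F_1 = 10^(1.15/10) = 1.303, G_1 = 10^(13.4/10) = 21.88
  Stage 2: F_2 = 10^(5.35/10) = 3.428, G_2 = 10^(−4.98/10) = 0.3177
  Stage 3: F_3 = 10^(3.76/10) = 2.377, G_3 = 10^(19.1/10) = 81.28
Friis cascade:
  F = 1.303 + (3.428 − 1)/21.88 + (2.377 − 1)/6.950 = 1.612
NF = 10 log₁₀(1.612) = 2.07 dB

2.07 dB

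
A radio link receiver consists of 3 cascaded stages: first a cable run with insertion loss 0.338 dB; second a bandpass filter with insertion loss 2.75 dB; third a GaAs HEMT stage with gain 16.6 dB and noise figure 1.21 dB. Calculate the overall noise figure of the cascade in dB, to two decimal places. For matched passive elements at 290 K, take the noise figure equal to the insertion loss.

4.30 dB

Convert to linear (a loss of L dB is a gain of −L dB): F_i = 10^(NF_i/10), G_i = 10^(G_i,dB/10)
  Stage 1: F_1 = 10^(0.338/10) = 1.081, G_1 = 10^(−0.338/10) = 0.9251
  Stage 2: F_2 = 10^(2.75/10) = 1.884, G_2 = 10^(−2.75/10) = 0.5309
  Stage 3: F_3 = 10^(1.21/10) = 1.321, G_3 = 10^(16.6/10) = 45.71
Friis cascade:
  F = 1.081 + (1.884 − 1)/0.9251 + (1.321 − 1)/0.4911 = 2.690
NF = 10 log₁₀(2.690) = 4.30 dB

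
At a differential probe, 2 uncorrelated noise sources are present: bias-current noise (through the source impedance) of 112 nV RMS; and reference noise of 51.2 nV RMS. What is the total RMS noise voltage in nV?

Uncorrelated sources add in power (mean-square): V_tot = √(ΣV_i²)
V_tot = √[(1.12×10⁻⁷)² + (5.12×10⁻⁸)²] = 1.23×10⁻⁷ V = 123 nV

123 nV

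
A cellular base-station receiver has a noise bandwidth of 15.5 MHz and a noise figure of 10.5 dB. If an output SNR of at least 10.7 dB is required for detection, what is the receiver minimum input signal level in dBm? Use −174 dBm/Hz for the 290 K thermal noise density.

Sensitivity = −174 + 10 log₁₀(B) + NF + SNR_min
= −174 + 71.9 + 10.5 + 10.7
= −80.9 dBm → −80.9 dBm

−80.9 dBm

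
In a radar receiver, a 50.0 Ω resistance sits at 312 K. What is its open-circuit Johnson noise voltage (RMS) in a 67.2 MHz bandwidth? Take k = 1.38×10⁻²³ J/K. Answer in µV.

V_n = √(4kTRB)
4kTRB = 4 × 1.38×10⁻²³ × 312 × 5.00×10¹ × 6.72×10⁷ = 5.79×10⁻¹¹ V²
V_n = √(5.79×10⁻¹¹) = 7.61×10⁻⁶ V = 7.61 µV

7.61 µV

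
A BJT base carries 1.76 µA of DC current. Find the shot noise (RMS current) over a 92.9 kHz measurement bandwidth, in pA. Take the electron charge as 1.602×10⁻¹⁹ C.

I_n = √(2qI·B)
2qI·B = 2 × 1.602×10⁻¹⁹ × 1.76×10⁻⁶ × 9.29×10⁴ = 5.24×10⁻²⁰ A²
I_n = √(5.24×10⁻²⁰) = 2.29×10⁻¹⁰ A = 229 pA

229 pA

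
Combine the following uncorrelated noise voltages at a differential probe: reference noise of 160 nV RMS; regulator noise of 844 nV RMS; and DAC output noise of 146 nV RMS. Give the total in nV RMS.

871 nV

Uncorrelated sources add in power (mean-square): V_tot = √(ΣV_i²)
V_tot = √[(1.60×10⁻⁷)² + (8.44×10⁻⁷)² + (1.46×10⁻⁷)²] = 8.71×10⁻⁷ V = 871 nV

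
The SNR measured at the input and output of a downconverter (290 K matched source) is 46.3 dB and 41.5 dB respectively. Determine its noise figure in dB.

4.8 dB

NF (dB) = SNR_in(dB) − SNR_out(dB) when the source is at T₀
NF = 46.3 − 41.5 = 4.8 dB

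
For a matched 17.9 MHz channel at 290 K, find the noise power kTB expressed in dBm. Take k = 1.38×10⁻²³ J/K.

P_n = kTB = 1.38×10⁻²³ × 290 × 1.79×10⁷ = 7.16×10⁻¹⁴ W
In dBm: 10 log₁₀(7.16×10⁻¹⁴ / 10⁻³) = −101.4 dBm

−101.4 dBm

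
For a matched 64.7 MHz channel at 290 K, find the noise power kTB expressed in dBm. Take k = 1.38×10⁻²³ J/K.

−95.9 dBm

P_n = kTB = 1.38×10⁻²³ × 290 × 6.47×10⁷ = 2.59×10⁻¹³ W
In dBm: 10 log₁₀(2.59×10⁻¹³ / 10⁻³) = −95.9 dBm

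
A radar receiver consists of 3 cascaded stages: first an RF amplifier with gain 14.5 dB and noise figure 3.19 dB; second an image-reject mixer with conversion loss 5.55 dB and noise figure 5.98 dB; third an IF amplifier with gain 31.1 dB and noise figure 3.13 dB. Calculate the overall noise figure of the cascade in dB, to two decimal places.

Convert to linear (a loss of L dB is a gain of −L dB): F_i = 10^(NF_i/10), G_i = 10^(G_i,dB/10)
  Stage 1: F_1 = 10^(3.19/10) = 2.084, G_1 = 10^(14.5/10) = 28.18
  Stage 2: F_2 = 10^(5.98/10) = 3.963, G_2 = 10^(−5.55/10) = 0.2786
  Stage 3: F_3 = 10^(3.13/10) = 2.056, G_3 = 10^(31.1/10) = 1288
Friis cascade:
  F = 2.084 + (3.963 − 1)/28.18 + (2.056 − 1)/7.852 = 2.324
NF = 10 log₁₀(2.324) = 3.66 dB

3.66 dB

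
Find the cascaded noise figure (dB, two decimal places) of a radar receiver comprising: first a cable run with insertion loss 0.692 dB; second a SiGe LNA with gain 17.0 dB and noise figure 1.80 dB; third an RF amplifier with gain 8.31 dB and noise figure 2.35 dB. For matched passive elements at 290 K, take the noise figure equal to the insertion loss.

2.53 dB

Convert to linear (a loss of L dB is a gain of −L dB): F_i = 10^(NF_i/10), G_i = 10^(G_i,dB/10)
  Stage 1: F_1 = 10^(0.692/10) = 1.173, G_1 = 10^(−0.692/10) = 0.8527
  Stage 2: F_2 = 10^(1.80/10) = 1.514, G_2 = 10^(17.0/10) = 50.12
  Stage 3: F_3 = 10^(2.35/10) = 1.718, G_3 = 10^(8.31/10) = 6.776
Friis cascade:
  F = 1.173 + (1.514 − 1)/0.8527 + (1.718 − 1)/42.74 = 1.792
NF = 10 log₁₀(1.792) = 2.53 dB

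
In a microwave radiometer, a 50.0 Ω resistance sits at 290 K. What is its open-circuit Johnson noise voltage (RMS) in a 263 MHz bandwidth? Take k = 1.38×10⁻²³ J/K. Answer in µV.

14.5 µV

V_n = √(4kTRB)
4kTRB = 4 × 1.38×10⁻²³ × 290 × 5.00×10¹ × 2.63×10⁸ = 2.11×10⁻¹⁰ V²
V_n = √(2.11×10⁻¹⁰) = 1.45×10⁻⁵ V = 14.5 µV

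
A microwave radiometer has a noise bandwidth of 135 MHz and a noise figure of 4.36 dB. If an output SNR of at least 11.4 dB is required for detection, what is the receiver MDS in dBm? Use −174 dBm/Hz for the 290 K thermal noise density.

−76.9 dBm

Sensitivity = −174 + 10 log₁₀(B) + NF + SNR_min
= −174 + 81.3 + 4.36 + 11.4
= −76.94 dBm → −76.9 dBm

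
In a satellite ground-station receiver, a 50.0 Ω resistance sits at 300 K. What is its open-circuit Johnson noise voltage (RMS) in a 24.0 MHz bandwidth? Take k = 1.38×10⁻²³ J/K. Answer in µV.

V_n = √(4kTRB)
4kTRB = 4 × 1.38×10⁻²³ × 300 × 5.00×10¹ × 2.40×10⁷ = 1.99×10⁻¹¹ V²
V_n = √(1.99×10⁻¹¹) = 4.46×10⁻⁶ V = 4.46 µV

4.46 µV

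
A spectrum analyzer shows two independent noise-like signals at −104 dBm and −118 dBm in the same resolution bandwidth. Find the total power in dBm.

Convert to linear, add, convert back:
P₁ = 3.98×10⁻¹⁴ W, P₂ = 1.58×10⁻¹⁵ W
P_tot = 4.14×10⁻¹⁴ W → 10 log₁₀(P_tot / 10⁻³) = −103.8 dBm

−103.8 dBm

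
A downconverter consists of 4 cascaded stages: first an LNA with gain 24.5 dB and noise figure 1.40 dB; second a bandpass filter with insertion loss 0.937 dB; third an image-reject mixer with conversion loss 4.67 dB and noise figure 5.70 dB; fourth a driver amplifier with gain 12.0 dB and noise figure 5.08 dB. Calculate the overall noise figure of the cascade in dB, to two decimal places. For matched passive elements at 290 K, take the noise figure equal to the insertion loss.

1.53 dB

Convert to linear (a loss of L dB is a gain of −L dB): F_i = 10^(NF_i/10), G_i = 10^(G_i,dB/10)
  Stage 1: F_1 = 10^(1.40/10) = 1.380, G_1 = 10^(24.5/10) = 281.8
  Stage 2: F_2 = 10^(0.937/10) = 1.241, G_2 = 10^(−0.937/10) = 0.8059
  Stage 3: F_3 = 10^(5.70/10) = 3.715, G_3 = 10^(−4.67/10) = 0.3412
  Stage 4: F_4 = 10^(5.08/10) = 3.221, G_4 = 10^(12.0/10) = 15.85
Friis cascade:
  F = 1.380 + (1.241 − 1)/281.8 + (3.715 − 1)/227.1 + (3.221 − 1)/77.50 = 1.422
NF = 10 log₁₀(1.422) = 1.53 dB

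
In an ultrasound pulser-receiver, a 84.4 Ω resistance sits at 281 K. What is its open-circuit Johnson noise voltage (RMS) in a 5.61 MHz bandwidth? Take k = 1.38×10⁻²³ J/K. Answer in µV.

2.71 µV

V_n = √(4kTRB)
4kTRB = 4 × 1.38×10⁻²³ × 281 × 8.44×10¹ × 5.61×10⁶ = 7.34×10⁻¹² V²
V_n = √(7.34×10⁻¹²) = 2.71×10⁻⁶ V = 2.71 µV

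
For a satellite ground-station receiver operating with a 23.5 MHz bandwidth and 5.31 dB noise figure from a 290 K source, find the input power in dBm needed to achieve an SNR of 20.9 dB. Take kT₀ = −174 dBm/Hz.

−74.1 dBm

Sensitivity = −174 + 10 log₁₀(B) + NF + SNR_min
= −174 + 73.71 + 5.31 + 20.9
= −74.08 dBm → −74.1 dBm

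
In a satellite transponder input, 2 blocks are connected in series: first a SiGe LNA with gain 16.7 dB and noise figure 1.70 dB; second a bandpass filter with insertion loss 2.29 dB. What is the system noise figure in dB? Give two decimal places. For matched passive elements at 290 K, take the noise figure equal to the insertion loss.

1.74 dB

Convert to linear (a loss of L dB is a gain of −L dB): F_i = 10^(NF_i/10), G_i = 10^(G_i,dB/10)
  Stage 1: F_1 = 10^(1.70/10) = 1.479, G_1 = 10^(16.7/10) = 46.77
  Stage 2: F_2 = 10^(2.29/10) = 1.694, G_2 = 10^(−2.29/10) = 0.5902
Friis cascade:
  F = 1.479 + (1.694 − 1)/46.77 = 1.494
NF = 10 log₁₀(1.494) = 1.74 dB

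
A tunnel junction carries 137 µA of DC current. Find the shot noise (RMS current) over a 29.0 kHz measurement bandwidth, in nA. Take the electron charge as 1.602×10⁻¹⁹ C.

I_n = √(2qI·B)
2qI·B = 2 × 1.602×10⁻¹⁹ × 1.37×10⁻⁴ × 2.90×10⁴ = 1.27×10⁻¹⁸ A²
I_n = √(1.27×10⁻¹⁸) = 1.13×10⁻⁹ A = 1.13 nA

1.13 nA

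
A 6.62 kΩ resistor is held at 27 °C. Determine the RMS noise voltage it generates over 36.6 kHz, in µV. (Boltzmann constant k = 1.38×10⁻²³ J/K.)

T = 27 °C + 273.15 = 300.15 K
V_n = √(4kTRB)
4kTRB = 4 × 1.38×10⁻²³ × 300.15 × 6.62×10³ × 3.66×10⁴ = 4.01×10⁻¹² V²
V_n = √(4.01×10⁻¹²) = 2.00×10⁻⁶ V = 2.00 µV

2.00 µV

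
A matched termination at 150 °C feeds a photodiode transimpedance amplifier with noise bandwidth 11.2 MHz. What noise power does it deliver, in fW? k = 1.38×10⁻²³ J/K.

T = 150 °C + 273.15 = 423.15 K
P_n = kTB = 1.38×10⁻²³ × 423.15 × 1.12×10⁷ = 6.54×10⁻¹⁴ W = 65.4 fW

65.4 fW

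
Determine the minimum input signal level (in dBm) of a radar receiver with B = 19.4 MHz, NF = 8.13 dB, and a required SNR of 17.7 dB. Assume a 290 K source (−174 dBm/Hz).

Sensitivity = −174 + 10 log₁₀(B) + NF + SNR_min
= −174 + 72.88 + 8.13 + 17.7
= −75.29 dBm → −75.3 dBm

−75.3 dBm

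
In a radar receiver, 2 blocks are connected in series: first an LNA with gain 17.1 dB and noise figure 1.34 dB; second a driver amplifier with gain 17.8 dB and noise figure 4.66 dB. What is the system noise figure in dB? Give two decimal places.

Convert to linear (a loss of L dB is a gain of −L dB): F_i = 10^(NF_i/10), G_i = 10^(G_i,dB/10)
  Stage 1: F_1 = 10^(1.34/10) = 1.361, G_1 = 10^(17.1/10) = 51.29
  Stage 2: F_2 = 10^(4.66/10) = 2.924, G_2 = 10^(17.8/10) = 60.26
Friis cascade:
  F = 1.361 + (2.924 − 1)/51.29 = 1.399
NF = 10 log₁₀(1.399) = 1.46 dB

1.46 dB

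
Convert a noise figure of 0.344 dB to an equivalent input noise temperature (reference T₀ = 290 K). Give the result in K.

23.9 K

F = 10^(0.344/10) = 1.08243
T_e = (F − 1)·T₀ = (1.08243 − 1) × 290 = 23.9 K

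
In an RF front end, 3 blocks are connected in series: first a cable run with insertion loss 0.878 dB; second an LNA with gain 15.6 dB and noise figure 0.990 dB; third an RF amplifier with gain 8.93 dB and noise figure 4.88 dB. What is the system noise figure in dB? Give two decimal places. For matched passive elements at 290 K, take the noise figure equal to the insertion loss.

2.06 dB

Convert to linear (a loss of L dB is a gain of −L dB): F_i = 10^(NF_i/10), G_i = 10^(G_i,dB/10)
  Stage 1: F_1 = 10^(0.878/10) = 1.224, G_1 = 10^(−0.878/10) = 0.8170
  Stage 2: F_2 = 10^(0.990/10) = 1.256, G_2 = 10^(15.6/10) = 36.31
  Stage 3: F_3 = 10^(4.88/10) = 3.076, G_3 = 10^(8.93/10) = 7.816
Friis cascade:
  F = 1.224 + (1.256 − 1)/0.8170 + (3.076 − 1)/29.66 = 1.607
NF = 10 log₁₀(1.607) = 2.06 dB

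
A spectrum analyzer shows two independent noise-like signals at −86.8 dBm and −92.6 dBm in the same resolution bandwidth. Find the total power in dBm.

−85.8 dBm

Convert to linear, add, convert back:
P₁ = 2.09×10⁻¹² W, P₂ = 5.50×10⁻¹³ W
P_tot = 2.64×10⁻¹² W → 10 log₁₀(P_tot / 10⁻³) = −85.8 dBm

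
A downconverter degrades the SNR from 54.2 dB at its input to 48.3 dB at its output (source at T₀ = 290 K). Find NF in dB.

NF (dB) = SNR_in(dB) − SNR_out(dB) when the source is at T₀
NF = 54.2 − 48.3 = 5.9 dB

5.9 dB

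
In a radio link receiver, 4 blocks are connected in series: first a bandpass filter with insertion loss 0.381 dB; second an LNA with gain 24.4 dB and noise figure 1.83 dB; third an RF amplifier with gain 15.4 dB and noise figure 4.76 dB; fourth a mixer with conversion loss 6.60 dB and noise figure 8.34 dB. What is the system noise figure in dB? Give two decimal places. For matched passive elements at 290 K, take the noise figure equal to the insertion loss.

2.23 dB

Convert to linear (a loss of L dB is a gain of −L dB): F_i = 10^(NF_i/10), G_i = 10^(G_i,dB/10)
  Stage 1: F_1 = 10^(0.381/10) = 1.092, G_1 = 10^(−0.381/10) = 0.9160
  Stage 2: F_2 = 10^(1.83/10) = 1.524, G_2 = 10^(24.4/10) = 275.4
  Stage 3: F_3 = 10^(4.76/10) = 2.992, G_3 = 10^(15.4/10) = 34.67
  Stage 4: F_4 = 10^(8.34/10) = 6.823, G_4 = 10^(−6.60/10) = 0.2188
Friis cascade:
  F = 1.092 + (1.524 − 1)/0.9160 + (2.992 − 1)/252.3 + (6.823 − 1)/8748 = 1.672
NF = 10 log₁₀(1.672) = 2.23 dB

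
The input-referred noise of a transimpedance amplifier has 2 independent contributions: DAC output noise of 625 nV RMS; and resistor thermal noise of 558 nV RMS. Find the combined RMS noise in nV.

Uncorrelated sources add in power (mean-square): V_tot = √(ΣV_i²)
V_tot = √[(6.25×10⁻⁷)² + (5.58×10⁻⁷)²] = 8.38×10⁻⁷ V = 838 nV

838 nV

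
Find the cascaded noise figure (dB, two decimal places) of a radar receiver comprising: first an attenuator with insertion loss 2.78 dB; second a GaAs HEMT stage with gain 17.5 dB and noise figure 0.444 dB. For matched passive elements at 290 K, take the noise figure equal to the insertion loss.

3.22 dB

Convert to linear (a loss of L dB is a gain of −L dB): F_i = 10^(NF_i/10), G_i = 10^(G_i,dB/10)
  Stage 1: F_1 = 10^(2.78/10) = 1.897, G_1 = 10^(−2.78/10) = 0.5272
  Stage 2: F_2 = 10^(0.444/10) = 1.108, G_2 = 10^(17.5/10) = 56.23
Friis cascade:
  F = 1.897 + (1.108 − 1)/0.5272 = 2.101
NF = 10 log₁₀(2.101) = 3.22 dB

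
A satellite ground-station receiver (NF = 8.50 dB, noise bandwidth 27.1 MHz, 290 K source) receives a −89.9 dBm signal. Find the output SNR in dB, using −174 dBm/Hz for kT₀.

Noise floor: N = −174 + 10 log₁₀(B) + NF
10 log₁₀(2.71×10⁷) = 74.33 dB
N = −174 + 74.33 + 8.50 = −91.17 dBm
SNR = P_sig − N = −89.9 − (−91.17) = 1.27 dB → 1.3 dB

1.3 dB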